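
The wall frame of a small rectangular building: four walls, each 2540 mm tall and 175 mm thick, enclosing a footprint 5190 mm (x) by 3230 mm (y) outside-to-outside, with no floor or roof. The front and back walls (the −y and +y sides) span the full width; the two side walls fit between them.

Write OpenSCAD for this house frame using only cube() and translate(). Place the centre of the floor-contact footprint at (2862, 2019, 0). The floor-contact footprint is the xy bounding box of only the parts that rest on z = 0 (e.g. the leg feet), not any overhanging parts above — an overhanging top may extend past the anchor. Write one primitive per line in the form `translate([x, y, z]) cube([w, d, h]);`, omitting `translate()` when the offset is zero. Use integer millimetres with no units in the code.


translate([267, 404, 0]) cube([5190, 175, 2540]);
translate([267, 3459, 0]) cube([5190, 175, 2540]);
translate([267, 579, 0]) cube([175, 2880, 2540]);
translate([5282, 579, 0]) cube([175, 2880, 2540]);


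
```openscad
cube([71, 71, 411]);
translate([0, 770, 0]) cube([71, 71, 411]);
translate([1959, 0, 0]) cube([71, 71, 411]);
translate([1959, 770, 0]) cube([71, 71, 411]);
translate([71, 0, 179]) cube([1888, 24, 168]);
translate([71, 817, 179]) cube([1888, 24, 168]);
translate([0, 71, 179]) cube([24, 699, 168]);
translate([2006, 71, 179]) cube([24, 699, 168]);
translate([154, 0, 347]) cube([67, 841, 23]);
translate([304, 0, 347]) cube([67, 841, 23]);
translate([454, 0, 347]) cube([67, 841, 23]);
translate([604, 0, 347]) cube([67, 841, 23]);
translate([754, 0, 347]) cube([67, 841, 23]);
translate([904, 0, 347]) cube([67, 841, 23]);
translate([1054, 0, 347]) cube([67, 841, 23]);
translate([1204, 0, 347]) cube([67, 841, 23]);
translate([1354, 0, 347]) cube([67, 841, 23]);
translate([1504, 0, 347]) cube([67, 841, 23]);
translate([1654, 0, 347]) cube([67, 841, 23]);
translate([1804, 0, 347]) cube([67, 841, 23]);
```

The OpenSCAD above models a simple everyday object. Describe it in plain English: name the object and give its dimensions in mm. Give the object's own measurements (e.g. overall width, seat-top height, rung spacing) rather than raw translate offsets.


A bed frame 2030 mm long (x) by 841 mm wide (y). Four 71×71 mm corner posts, 411 mm tall, at the corners of the footprint. Four rails of 24 mm thickness and 168 mm height run between adjacent posts with their undersides at z = 179 mm, their outer faces flush with the outside of the frame (the two x-running rails run between the posts' inner faces; the two y-running rails run between the posts' inner faces). 12 slats, each 67 mm wide (x) and 23 mm thick, lie across the top of the two x-running rails, running the full 841 mm width of the frame in y; along x they sit between the end posts with a 83 mm gap after the −x posts and between neighbouring slats, leaving 88 mm before the +x posts.


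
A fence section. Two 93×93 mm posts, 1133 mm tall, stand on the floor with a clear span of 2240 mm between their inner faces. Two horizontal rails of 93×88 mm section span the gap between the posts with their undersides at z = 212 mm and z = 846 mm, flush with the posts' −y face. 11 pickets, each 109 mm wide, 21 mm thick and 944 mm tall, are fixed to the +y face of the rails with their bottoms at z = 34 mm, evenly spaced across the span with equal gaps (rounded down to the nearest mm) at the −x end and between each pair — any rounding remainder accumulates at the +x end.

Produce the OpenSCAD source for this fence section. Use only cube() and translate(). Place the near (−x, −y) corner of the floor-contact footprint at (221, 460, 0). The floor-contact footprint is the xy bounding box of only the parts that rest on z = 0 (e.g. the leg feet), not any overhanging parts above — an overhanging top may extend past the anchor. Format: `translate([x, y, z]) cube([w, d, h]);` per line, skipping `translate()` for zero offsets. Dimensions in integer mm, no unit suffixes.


translate([221, 460, 0]) cube([93, 93, 1133]);
translate([2554, 460, 0]) cube([93, 93, 1133]);
translate([314, 460, 212]) cube([2240, 93, 88]);
translate([314, 460, 846]) cube([2240, 93, 88]);
translate([400, 553, 34]) cube([109, 21, 944]);
translate([595, 553, 34]) cube([109, 21, 944]);
translate([790, 553, 34]) cube([109, 21, 944]);
translate([985, 553, 34]) cube([109, 21, 944]);
translate([1180, 553, 34]) cube([109, 21, 944]);
translate([1375, 553, 34]) cube([109, 21, 944]);
translate([1570, 553, 34]) cube([109, 21, 944]);
translate([1765, 553, 34]) cube([109, 21, 944]);
translate([1960, 553, 34]) cube([109, 21, 944]);
translate([2155, 553, 34]) cube([109, 21, 944]);
translate([2350, 553, 34]) cube([109, 21, 944]);


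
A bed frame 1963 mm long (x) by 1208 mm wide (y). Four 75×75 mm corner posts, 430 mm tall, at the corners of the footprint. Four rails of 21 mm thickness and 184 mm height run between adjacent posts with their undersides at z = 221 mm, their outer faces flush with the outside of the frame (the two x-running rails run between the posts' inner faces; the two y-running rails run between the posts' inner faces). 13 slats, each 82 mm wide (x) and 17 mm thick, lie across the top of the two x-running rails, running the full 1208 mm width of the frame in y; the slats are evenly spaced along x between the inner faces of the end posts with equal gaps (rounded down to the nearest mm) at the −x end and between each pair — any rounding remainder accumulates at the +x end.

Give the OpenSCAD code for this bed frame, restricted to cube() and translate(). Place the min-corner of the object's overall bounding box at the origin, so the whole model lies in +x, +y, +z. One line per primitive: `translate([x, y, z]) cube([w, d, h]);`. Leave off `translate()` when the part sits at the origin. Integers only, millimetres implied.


cube([75, 75, 430]);
translate([0, 1133, 0]) cube([75, 75, 430]);
translate([1888, 0, 0]) cube([75, 75, 430]);
translate([1888, 1133, 0]) cube([75, 75, 430]);
translate([75, 0, 221]) cube([1813, 21, 184]);
translate([75, 1187, 221]) cube([1813, 21, 184]);
translate([0, 75, 221]) cube([21, 1058, 184]);
translate([1942, 75, 221]) cube([21, 1058, 184]);
translate([128, 0, 405]) cube([82, 1208, 17]);
translate([263, 0, 405]) cube([82, 1208, 17]);
translate([398, 0, 405]) cube([82, 1208, 17]);
translate([533, 0, 405]) cube([82, 1208, 17]);
translate([668, 0, 405]) cube([82, 1208, 17]);
translate([803, 0, 405]) cube([82, 1208, 17]);
translate([938, 0, 405]) cube([82, 1208, 17]);
translate([1073, 0, 405]) cube([82, 1208, 17]);
translate([1208, 0, 405]) cube([82, 1208, 17]);
translate([1343, 0, 405]) cube([82, 1208, 17]);
translate([1478, 0, 405]) cube([82, 1208, 17]);
translate([1613, 0, 405]) cube([82, 1208, 17]);
translate([1748, 0, 405]) cube([82, 1208, 17]);


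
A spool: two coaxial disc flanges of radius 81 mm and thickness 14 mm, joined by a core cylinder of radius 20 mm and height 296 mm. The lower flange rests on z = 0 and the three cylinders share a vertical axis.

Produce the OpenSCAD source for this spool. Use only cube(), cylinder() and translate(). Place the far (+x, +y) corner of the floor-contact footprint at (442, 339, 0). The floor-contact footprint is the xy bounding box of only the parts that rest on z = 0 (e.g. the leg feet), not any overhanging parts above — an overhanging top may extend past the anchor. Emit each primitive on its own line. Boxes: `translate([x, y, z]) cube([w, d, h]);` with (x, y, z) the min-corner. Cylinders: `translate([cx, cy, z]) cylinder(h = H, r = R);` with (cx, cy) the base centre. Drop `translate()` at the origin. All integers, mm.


translate([361, 258, 0]) cylinder(h = 14, r = 81);
translate([361, 258, 14]) cylinder(h = 296, r = 20);
translate([361, 258, 310]) cylinder(h = 14, r = 81);


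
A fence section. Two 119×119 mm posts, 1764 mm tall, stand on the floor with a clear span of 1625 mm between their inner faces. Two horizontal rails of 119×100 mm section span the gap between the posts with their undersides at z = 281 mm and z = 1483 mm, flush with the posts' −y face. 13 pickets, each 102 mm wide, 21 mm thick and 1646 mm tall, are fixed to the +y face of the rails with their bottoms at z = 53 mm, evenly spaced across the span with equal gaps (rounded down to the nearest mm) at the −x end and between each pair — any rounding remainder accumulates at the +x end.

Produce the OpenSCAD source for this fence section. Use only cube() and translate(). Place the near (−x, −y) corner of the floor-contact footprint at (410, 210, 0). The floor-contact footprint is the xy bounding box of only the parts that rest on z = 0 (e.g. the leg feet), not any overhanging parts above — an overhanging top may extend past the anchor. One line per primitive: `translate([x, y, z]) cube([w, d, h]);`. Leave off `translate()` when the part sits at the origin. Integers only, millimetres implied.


translate([410, 210, 0]) cube([119, 119, 1764]);
translate([2154, 210, 0]) cube([119, 119, 1764]);
translate([529, 210, 281]) cube([1625, 119, 100]);
translate([529, 210, 1483]) cube([1625, 119, 100]);
translate([550, 329, 53]) cube([102, 21, 1646]);
translate([673, 329, 53]) cube([102, 21, 1646]);
translate([796, 329, 53]) cube([102, 21, 1646]);
translate([919, 329, 53]) cube([102, 21, 1646]);
translate([1042, 329, 53]) cube([102, 21, 1646]);
translate([1165, 329, 53]) cube([102, 21, 1646]);
translate([1288, 329, 53]) cube([102, 21, 1646]);
translate([1411, 329, 53]) cube([102, 21, 1646]);
translate([1534, 329, 53]) cube([102, 21, 1646]);
translate([1657, 329, 53]) cube([102, 21, 1646]);
translate([1780, 329, 53]) cube([102, 21, 1646]);
translate([1903, 329, 53]) cube([102, 21, 1646]);
translate([2026, 329, 53]) cube([102, 21, 1646]);


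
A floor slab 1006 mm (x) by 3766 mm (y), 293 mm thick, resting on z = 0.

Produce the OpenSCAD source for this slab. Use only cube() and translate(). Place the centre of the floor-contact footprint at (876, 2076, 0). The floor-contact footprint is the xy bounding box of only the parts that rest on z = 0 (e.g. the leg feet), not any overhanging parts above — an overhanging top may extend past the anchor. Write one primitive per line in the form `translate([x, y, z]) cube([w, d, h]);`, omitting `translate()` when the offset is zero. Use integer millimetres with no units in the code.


translate([373, 193, 0]) cube([1006, 3766, 293]);


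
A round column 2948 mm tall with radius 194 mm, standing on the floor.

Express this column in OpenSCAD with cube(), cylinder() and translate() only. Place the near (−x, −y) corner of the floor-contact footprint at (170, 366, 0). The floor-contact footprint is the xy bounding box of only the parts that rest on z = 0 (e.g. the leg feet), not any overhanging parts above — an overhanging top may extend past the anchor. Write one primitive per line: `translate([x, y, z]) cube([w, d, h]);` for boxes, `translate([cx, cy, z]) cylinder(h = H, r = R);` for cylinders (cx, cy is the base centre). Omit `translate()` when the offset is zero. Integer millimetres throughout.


translate([364, 560, 0]) cylinder(h = 2948, r = 194);


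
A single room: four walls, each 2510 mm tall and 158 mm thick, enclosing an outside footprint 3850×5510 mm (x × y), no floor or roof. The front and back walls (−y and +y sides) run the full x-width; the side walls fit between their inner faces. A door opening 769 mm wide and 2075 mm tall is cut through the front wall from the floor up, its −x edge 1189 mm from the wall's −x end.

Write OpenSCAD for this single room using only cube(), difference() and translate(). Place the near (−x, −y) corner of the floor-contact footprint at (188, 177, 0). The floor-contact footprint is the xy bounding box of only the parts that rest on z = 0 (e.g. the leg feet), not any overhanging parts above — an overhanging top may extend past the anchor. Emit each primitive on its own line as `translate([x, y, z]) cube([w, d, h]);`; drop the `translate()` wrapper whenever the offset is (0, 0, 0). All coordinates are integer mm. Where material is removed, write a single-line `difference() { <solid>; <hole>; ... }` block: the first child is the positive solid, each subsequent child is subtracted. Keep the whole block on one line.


difference() { translate([188, 177, 0]) cube([3850, 158, 2510]); translate([1377, 177, 0]) cube([769, 158, 2075]); }
translate([188, 5529, 0]) cube([3850, 158, 2510]);
translate([188, 335, 0]) cube([158, 5194, 2510]);
translate([3880, 335, 0]) cube([158, 5194, 2510]);


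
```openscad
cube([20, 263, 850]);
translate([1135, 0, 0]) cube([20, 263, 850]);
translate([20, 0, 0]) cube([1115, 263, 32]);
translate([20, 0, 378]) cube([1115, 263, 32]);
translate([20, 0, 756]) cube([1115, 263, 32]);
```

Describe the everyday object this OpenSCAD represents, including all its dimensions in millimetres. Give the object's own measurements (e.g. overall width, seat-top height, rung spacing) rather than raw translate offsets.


An open bookshelf. Two side panels, each 20 mm thick, 263 mm deep and 850 mm tall, stand 1155 mm apart (outside-to-outside). Between them sit 3 shelves, each 32 mm thick and 263 mm deep, spanning the full gap between the sides. The bottom shelf rests on the floor (its underside at z = 0) and the clear gap between one shelf's top and the next shelf's underside is 346 mm.


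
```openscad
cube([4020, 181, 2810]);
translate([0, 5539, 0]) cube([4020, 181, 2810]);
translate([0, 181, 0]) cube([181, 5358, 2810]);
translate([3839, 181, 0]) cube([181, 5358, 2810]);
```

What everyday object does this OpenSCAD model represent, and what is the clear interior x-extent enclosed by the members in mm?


A house (or room) frame. The interior width is 3658 mm.

Four 2810 mm walls enclosing a rectangle with no floor or roof — a room or house frame. Outside width is 4020 mm and wall thickness is 181 mm, so the interior width is 4020 − 2 × 181 = 3658 mm.


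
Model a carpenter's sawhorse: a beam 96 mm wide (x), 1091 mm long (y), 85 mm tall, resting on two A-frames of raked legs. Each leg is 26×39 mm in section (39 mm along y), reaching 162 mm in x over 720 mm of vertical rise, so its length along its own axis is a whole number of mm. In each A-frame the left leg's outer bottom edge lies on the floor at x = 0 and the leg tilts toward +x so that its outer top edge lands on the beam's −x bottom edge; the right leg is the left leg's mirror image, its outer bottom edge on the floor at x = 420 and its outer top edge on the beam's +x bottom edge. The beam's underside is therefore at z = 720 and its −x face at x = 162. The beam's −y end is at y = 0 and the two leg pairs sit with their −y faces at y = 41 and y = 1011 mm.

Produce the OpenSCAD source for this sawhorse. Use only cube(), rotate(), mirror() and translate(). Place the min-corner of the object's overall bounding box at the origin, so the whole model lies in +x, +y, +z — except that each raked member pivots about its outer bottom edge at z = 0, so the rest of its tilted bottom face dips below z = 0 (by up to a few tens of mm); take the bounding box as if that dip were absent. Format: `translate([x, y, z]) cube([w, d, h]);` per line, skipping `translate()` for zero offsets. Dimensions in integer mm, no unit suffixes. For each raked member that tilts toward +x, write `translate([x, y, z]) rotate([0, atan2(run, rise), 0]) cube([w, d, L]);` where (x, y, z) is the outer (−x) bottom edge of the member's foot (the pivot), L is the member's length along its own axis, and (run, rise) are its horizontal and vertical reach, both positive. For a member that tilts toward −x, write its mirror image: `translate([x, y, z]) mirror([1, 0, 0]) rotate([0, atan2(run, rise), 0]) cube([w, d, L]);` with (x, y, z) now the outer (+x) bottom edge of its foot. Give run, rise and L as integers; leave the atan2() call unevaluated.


translate([162, 0, 720]) cube([96, 1091, 85]);
translate([0, 41, 0]) rotate([0, atan2(162, 720), 0]) cube([26, 39, 738]);
translate([420, 41, 0]) mirror([1, 0, 0]) rotate([0, atan2(162, 720), 0]) cube([26, 39, 738]);
translate([0, 1011, 0]) rotate([0, atan2(162, 720), 0]) cube([26, 39, 738]);
translate([420, 1011, 0]) mirror([1, 0, 0]) rotate([0, atan2(162, 720), 0]) cube([26, 39, 738]);


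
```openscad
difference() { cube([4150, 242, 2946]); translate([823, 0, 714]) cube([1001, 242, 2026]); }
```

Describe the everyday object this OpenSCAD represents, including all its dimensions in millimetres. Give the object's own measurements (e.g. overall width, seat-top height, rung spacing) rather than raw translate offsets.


A wall 4150 mm long (x), 242 mm thick (y), 2946 mm tall, with a rectangular window opening cut through it. The opening is 1001 mm wide and 2026 mm tall; its sill is at z = 714 mm and its near (−x) edge is 823 mm from the wall's −x end. The opening passes through the full wall thickness.


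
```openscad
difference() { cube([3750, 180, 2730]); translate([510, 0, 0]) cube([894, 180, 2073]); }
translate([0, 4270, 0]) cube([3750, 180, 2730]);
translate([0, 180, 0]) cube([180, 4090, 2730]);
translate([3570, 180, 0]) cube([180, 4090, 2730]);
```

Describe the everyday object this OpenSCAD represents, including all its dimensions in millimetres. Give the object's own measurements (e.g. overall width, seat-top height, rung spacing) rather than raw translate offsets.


A single room: four walls, each 2730 mm tall and 180 mm thick, enclosing an outside footprint 3750×4450 mm (x × y), no floor or roof. The front and back walls (−y and +y sides) run the full x-width; the side walls fit between their inner faces. A door opening 894 mm wide and 2073 mm tall is cut through the front wall from the floor up, its −x edge 510 mm from the wall's −x end.


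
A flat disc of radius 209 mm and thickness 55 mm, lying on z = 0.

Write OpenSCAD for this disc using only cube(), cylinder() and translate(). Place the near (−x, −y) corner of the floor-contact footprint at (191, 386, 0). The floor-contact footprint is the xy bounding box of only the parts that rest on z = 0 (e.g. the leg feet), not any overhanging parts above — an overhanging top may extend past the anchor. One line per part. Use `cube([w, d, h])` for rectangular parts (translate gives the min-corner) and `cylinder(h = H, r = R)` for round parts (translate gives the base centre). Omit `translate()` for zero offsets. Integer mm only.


translate([400, 595, 0]) cylinder(h = 55, r = 209);


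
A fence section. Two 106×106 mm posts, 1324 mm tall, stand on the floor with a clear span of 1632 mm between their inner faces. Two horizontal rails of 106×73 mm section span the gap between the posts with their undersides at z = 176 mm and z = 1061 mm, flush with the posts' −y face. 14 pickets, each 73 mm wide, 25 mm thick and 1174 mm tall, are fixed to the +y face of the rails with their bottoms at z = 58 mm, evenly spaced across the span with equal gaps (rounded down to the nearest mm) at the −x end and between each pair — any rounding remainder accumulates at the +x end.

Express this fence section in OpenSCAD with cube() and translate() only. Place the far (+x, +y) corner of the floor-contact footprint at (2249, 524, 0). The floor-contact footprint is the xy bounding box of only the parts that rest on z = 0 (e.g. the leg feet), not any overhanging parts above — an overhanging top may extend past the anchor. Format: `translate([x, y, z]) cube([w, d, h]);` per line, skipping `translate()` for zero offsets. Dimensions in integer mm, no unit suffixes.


translate([405, 418, 0]) cube([106, 106, 1324]);
translate([2143, 418, 0]) cube([106, 106, 1324]);
translate([511, 418, 176]) cube([1632, 106, 73]);
translate([511, 418, 1061]) cube([1632, 106, 73]);
translate([551, 524, 58]) cube([73, 25, 1174]);
translate([664, 524, 58]) cube([73, 25, 1174]);
translate([777, 524, 58]) cube([73, 25, 1174]);
translate([890, 524, 58]) cube([73, 25, 1174]);
translate([1003, 524, 58]) cube([73, 25, 1174]);
translate([1116, 524, 58]) cube([73, 25, 1174]);
translate([1229, 524, 58]) cube([73, 25, 1174]);
translate([1342, 524, 58]) cube([73, 25, 1174]);
translate([1455, 524, 58]) cube([73, 25, 1174]);
translate([1568, 524, 58]) cube([73, 25, 1174]);
translate([1681, 524, 58]) cube([73, 25, 1174]);
translate([1794, 524, 58]) cube([73, 25, 1174]);
translate([1907, 524, 58]) cube([73, 25, 1174]);
translate([2020, 524, 58]) cube([73, 25, 1174]);


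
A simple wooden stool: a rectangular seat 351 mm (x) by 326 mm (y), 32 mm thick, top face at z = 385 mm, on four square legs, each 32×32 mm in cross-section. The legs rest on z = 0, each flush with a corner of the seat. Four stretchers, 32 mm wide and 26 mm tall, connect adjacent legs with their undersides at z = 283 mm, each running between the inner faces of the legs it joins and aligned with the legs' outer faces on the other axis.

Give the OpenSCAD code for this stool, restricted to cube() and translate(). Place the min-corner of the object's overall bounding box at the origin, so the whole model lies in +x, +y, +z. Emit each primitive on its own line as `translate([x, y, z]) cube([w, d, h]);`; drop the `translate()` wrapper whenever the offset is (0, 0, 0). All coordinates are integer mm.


translate([0, 0, 353]) cube([351, 326, 32]);
cube([32, 32, 353]);
translate([319, 0, 0]) cube([32, 32, 353]);
translate([0, 294, 0]) cube([32, 32, 353]);
translate([319, 294, 0]) cube([32, 32, 353]);
translate([32, 0, 283]) cube([287, 32, 26]);
translate([32, 294, 283]) cube([287, 32, 26]);
translate([0, 32, 283]) cube([32, 262, 26]);
translate([319, 32, 283]) cube([32, 262, 26]);


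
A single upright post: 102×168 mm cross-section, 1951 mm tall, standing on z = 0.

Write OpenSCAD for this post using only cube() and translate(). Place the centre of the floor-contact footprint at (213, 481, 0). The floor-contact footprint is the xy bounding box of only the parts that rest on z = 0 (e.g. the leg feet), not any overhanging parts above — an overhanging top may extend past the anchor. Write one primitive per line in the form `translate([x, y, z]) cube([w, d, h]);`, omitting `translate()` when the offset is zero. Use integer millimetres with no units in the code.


translate([162, 397, 0]) cube([102, 168, 1951]);


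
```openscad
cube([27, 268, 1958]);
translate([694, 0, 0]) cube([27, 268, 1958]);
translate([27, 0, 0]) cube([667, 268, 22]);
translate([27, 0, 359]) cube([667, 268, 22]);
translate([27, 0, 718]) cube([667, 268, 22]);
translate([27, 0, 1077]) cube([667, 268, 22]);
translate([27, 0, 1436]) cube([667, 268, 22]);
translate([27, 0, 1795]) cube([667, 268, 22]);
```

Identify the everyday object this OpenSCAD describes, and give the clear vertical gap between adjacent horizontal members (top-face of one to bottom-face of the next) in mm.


A bookshelf. The clear shelf gap is 337 mm.

Two tall side panels with 6 horizontal boards between them — a bookshelf. The first two shelf undersides are at z = 0 and z = 359; with shelf thickness 22, the clear gap is 359 − 0 − 22 = 337 mm.


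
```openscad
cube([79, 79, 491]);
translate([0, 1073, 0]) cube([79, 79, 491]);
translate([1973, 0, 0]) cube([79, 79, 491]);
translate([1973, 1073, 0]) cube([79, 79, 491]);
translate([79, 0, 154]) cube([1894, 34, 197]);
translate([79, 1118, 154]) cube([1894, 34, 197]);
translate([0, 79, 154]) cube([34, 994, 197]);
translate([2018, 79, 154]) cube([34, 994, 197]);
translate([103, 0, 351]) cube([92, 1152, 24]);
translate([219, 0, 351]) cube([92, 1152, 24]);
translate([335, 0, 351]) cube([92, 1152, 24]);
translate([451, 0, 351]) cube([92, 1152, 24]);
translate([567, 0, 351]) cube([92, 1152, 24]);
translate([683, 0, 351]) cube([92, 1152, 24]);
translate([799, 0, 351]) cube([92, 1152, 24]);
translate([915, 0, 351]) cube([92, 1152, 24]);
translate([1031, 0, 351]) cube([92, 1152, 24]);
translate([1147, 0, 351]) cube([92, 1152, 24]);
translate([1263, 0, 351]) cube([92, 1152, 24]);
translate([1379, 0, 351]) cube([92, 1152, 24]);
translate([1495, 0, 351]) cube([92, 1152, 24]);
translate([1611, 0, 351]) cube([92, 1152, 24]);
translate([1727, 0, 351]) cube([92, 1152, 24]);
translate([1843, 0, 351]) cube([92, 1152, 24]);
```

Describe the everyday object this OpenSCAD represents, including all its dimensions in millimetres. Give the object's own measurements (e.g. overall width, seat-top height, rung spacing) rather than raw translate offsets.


A bed frame 2052 mm long (x) by 1152 mm wide (y). Four 79×79 mm corner posts, 491 mm tall, at the corners of the footprint. Four rails of 34 mm thickness and 197 mm height run between adjacent posts with their undersides at z = 154 mm, their outer faces flush with the outside of the frame (the two x-running rails run between the posts' inner faces; the two y-running rails run between the posts' inner faces). 16 slats, each 92 mm wide (x) and 24 mm thick, lie across the top of the two x-running rails, running the full 1152 mm width of the frame in y; along x they sit between the end posts with a 24 mm gap after the −x posts and between neighbouring slats, leaving 38 mm before the +x posts.


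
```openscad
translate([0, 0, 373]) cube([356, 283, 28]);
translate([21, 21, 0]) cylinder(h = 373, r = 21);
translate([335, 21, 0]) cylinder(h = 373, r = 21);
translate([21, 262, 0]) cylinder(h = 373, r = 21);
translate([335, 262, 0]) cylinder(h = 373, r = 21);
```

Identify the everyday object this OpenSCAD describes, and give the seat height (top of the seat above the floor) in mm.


A stool. The seat height is 401 mm.

A 356×283×28 slab at z = 373 on four corner cylinders — a stool. The seat top is 373 + 28 = 401 mm.


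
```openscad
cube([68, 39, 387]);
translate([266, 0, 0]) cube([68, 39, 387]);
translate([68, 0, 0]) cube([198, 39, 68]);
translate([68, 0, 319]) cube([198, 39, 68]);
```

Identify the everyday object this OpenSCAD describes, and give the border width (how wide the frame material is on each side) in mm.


A picture frame. The border width is 68 mm.

Four thin pieces enclosing a rectangular opening — a picture frame. The two full-height stiles are 387 mm tall; the top rail sits at z = 319 and is 68 mm tall, so the border above the opening is 387 − 319 = 68 mm, matching the stile x-width.


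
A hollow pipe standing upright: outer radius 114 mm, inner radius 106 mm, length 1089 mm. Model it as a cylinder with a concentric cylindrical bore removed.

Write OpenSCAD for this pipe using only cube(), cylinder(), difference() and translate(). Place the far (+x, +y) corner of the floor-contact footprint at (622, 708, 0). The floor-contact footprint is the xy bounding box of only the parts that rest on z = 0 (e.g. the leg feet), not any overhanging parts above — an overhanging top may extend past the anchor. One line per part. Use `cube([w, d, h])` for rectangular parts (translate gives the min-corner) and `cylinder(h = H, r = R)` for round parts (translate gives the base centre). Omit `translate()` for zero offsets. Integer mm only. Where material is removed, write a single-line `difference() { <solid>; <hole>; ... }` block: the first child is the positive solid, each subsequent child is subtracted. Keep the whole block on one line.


difference() { translate([508, 594, 0]) cylinder(h = 1089, r = 114); translate([508, 594, 0]) cylinder(h = 1089, r = 106); }


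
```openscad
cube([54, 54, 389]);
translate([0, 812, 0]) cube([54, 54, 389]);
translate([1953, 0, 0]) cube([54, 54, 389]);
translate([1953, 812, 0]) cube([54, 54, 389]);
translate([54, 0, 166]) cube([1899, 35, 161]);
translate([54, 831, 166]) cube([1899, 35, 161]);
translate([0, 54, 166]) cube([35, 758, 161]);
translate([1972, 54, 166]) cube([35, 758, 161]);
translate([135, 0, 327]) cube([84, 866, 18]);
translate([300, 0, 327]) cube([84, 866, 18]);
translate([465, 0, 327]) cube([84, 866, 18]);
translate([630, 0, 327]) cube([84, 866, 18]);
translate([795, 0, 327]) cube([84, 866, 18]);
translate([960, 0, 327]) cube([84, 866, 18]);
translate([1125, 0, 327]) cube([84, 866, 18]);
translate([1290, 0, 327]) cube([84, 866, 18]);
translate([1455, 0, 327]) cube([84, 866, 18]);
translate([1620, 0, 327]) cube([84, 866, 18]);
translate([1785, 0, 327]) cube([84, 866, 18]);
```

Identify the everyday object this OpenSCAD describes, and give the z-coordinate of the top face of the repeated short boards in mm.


A bed frame. The slat-top height is 345 mm.

Four posts, four rails, and a row of slats — a bed frame. Slats sit on the rails at z = 166 + 161 = 327; with slat thickness 18, the top is 345 mm.


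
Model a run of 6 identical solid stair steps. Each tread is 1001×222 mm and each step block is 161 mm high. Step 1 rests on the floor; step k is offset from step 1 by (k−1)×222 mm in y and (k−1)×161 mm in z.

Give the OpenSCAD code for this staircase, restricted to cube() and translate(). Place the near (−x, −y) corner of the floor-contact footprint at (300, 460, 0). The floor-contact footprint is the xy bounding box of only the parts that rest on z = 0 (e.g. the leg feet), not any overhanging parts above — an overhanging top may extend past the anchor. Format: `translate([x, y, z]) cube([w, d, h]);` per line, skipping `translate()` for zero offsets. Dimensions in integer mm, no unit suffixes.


translate([300, 460, 0]) cube([1001, 222, 161]);
translate([300, 682, 161]) cube([1001, 222, 161]);
translate([300, 904, 322]) cube([1001, 222, 161]);
translate([300, 1126, 483]) cube([1001, 222, 161]);
translate([300, 1348, 644]) cube([1001, 222, 161]);
translate([300, 1570, 805]) cube([1001, 222, 161]);


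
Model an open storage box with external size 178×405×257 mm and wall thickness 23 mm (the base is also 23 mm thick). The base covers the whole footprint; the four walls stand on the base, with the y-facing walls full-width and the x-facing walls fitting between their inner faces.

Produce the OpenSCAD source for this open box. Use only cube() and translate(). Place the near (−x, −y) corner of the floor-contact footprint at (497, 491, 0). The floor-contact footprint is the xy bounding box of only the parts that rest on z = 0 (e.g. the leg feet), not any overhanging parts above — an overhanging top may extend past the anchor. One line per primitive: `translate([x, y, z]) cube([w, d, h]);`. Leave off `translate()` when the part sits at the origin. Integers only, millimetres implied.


translate([497, 491, 0]) cube([178, 405, 23]);
translate([497, 491, 23]) cube([178, 23, 234]);
translate([497, 873, 23]) cube([178, 23, 234]);
translate([497, 514, 23]) cube([23, 359, 234]);
translate([652, 514, 23]) cube([23, 359, 234]);


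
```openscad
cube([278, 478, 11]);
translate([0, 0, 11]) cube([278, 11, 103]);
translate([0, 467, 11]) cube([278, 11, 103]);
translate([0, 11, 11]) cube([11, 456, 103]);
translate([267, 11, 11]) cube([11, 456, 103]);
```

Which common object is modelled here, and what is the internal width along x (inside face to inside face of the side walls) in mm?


An open box. The internal width is 256 mm.

A 278×478 base slab with four walls standing on it — an open box. The base is 278 mm wide and the walls are 11 mm thick, so the internal width is 278 − 2 × 11 = 256 mm.


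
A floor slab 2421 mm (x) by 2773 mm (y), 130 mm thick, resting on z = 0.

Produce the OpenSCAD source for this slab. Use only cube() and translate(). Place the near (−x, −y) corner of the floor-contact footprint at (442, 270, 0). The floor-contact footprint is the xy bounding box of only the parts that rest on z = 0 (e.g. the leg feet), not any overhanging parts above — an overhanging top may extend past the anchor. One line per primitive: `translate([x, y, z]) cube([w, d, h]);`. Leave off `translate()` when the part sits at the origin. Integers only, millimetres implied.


translate([442, 270, 0]) cube([2421, 2773, 130]);


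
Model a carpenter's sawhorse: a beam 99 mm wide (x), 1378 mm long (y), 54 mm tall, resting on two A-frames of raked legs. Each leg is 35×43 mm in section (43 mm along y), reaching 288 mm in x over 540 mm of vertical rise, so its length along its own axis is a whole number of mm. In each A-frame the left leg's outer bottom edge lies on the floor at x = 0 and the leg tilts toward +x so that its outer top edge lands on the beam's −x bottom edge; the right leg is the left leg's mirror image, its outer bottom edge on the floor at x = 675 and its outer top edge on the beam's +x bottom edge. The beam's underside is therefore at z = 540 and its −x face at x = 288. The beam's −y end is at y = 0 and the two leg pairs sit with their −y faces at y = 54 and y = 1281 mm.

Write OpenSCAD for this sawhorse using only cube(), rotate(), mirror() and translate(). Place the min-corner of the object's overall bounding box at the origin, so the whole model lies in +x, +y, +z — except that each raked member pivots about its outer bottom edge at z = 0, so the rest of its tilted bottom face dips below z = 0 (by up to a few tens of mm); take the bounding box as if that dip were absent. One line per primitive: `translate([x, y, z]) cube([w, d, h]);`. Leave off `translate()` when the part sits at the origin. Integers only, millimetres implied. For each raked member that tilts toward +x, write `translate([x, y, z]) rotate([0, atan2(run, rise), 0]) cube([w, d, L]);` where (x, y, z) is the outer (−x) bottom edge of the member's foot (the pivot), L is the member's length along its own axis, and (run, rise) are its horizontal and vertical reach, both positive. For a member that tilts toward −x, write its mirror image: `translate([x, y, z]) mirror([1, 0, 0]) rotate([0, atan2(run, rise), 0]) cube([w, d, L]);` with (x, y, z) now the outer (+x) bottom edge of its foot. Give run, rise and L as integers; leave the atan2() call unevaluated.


translate([288, 0, 540]) cube([99, 1378, 54]);
translate([0, 54, 0]) rotate([0, atan2(288, 540), 0]) cube([35, 43, 612]);
translate([675, 54, 0]) mirror([1, 0, 0]) rotate([0, atan2(288, 540), 0]) cube([35, 43, 612]);
translate([0, 1281, 0]) rotate([0, atan2(288, 540), 0]) cube([35, 43, 612]);
translate([675, 1281, 0]) mirror([1, 0, 0]) rotate([0, atan2(288, 540), 0]) cube([35, 43, 612]);


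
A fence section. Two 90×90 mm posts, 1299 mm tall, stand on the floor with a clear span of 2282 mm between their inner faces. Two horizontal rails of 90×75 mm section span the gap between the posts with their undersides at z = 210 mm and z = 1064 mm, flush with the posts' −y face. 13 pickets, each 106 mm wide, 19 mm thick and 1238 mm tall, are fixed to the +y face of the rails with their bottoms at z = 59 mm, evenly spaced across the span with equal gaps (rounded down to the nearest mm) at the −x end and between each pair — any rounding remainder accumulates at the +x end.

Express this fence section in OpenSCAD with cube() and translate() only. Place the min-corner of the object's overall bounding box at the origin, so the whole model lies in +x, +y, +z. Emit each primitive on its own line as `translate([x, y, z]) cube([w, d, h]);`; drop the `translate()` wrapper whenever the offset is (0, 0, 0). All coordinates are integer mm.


cube([90, 90, 1299]);
translate([2372, 0, 0]) cube([90, 90, 1299]);
translate([90, 0, 210]) cube([2282, 90, 75]);
translate([90, 0, 1064]) cube([2282, 90, 75]);
translate([154, 90, 59]) cube([106, 19, 1238]);
translate([324, 90, 59]) cube([106, 19, 1238]);
translate([494, 90, 59]) cube([106, 19, 1238]);
translate([664, 90, 59]) cube([106, 19, 1238]);
translate([834, 90, 59]) cube([106, 19, 1238]);
translate([1004, 90, 59]) cube([106, 19, 1238]);
translate([1174, 90, 59]) cube([106, 19, 1238]);
translate([1344, 90, 59]) cube([106, 19, 1238]);
translate([1514, 90, 59]) cube([106, 19, 1238]);
translate([1684, 90, 59]) cube([106, 19, 1238]);
translate([1854, 90, 59]) cube([106, 19, 1238]);
translate([2024, 90, 59]) cube([106, 19, 1238]);
translate([2194, 90, 59]) cube([106, 19, 1238]);


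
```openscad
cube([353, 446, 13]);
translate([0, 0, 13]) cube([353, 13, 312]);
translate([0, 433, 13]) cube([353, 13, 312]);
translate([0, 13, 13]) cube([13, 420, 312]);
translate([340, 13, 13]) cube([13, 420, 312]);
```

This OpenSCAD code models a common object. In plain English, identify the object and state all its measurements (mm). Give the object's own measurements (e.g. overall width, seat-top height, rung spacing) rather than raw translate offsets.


An open-topped rectangular box: outside dimensions 353×446×325 mm, with a uniform wall and base thickness of 13 mm. The base is a full 353×446 slab on the floor; four walls sit on top of the base. The front and back walls (the −y and +y sides) span the full width; the two side walls fit between them.


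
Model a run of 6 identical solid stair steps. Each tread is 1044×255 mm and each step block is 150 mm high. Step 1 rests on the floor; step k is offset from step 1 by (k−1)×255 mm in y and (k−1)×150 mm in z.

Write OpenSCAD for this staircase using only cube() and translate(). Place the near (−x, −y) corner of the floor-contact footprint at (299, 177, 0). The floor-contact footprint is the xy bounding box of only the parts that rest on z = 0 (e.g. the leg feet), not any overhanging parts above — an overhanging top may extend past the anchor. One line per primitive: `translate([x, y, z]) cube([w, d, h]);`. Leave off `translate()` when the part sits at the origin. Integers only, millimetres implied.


translate([299, 177, 0]) cube([1044, 255, 150]);
translate([299, 432, 150]) cube([1044, 255, 150]);
translate([299, 687, 300]) cube([1044, 255, 150]);
translate([299, 942, 450]) cube([1044, 255, 150]);
translate([299, 1197, 600]) cube([1044, 255, 150]);
translate([299, 1452, 750]) cube([1044, 255, 150]);


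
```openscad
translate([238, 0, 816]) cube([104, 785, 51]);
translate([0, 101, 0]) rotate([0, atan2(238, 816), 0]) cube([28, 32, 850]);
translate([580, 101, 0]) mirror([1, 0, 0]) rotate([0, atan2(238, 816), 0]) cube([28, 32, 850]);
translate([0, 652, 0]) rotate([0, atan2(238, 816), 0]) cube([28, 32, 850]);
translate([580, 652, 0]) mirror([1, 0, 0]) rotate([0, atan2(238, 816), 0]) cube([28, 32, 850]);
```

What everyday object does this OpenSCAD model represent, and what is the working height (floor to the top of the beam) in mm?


A sawhorse. The overall height is 867 mm.

A beam across two mirrored pairs of raked legs — a sawhorse. The beam's underside is at z = 816 (matching the legs' vertical rise in atan2(238, 816)) and the beam is 51 mm tall, so its top is at 816 + 51 = 867 mm. The raked legs top out at the beam's underside, so that is the highest point.


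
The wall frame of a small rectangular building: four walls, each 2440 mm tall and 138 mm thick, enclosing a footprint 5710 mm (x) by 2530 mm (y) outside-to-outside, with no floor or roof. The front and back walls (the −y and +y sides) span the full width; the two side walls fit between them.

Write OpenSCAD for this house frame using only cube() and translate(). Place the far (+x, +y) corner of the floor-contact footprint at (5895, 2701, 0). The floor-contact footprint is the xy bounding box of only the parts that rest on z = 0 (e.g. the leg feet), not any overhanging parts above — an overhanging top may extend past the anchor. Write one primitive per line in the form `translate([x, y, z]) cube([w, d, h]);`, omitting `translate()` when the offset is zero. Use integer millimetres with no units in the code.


translate([185, 171, 0]) cube([5710, 138, 2440]);
translate([185, 2563, 0]) cube([5710, 138, 2440]);
translate([185, 309, 0]) cube([138, 2254, 2440]);
translate([5757, 309, 0]) cube([138, 2254, 2440]);


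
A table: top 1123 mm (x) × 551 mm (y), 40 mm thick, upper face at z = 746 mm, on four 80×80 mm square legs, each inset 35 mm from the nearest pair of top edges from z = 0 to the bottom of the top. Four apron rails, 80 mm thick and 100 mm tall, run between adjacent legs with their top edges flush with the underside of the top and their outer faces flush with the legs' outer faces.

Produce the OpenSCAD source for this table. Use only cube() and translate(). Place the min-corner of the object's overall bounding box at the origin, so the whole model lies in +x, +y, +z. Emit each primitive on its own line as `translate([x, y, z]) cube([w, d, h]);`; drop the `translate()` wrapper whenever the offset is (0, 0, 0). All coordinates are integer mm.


translate([0, 0, 706]) cube([1123, 551, 40]);
translate([35, 35, 0]) cube([80, 80, 706]);
translate([1008, 35, 0]) cube([80, 80, 706]);
translate([35, 436, 0]) cube([80, 80, 706]);
translate([1008, 436, 0]) cube([80, 80, 706]);
translate([115, 35, 606]) cube([893, 80, 100]);
translate([115, 436, 606]) cube([893, 80, 100]);
translate([35, 115, 606]) cube([80, 321, 100]);
translate([1008, 115, 606]) cube([80, 321, 100]);
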